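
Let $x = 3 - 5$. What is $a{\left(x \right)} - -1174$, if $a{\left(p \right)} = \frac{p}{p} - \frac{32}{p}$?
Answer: $1191$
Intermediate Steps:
$x = -2$ ($x = 3 - 5 = -2$)
$a{\left(p \right)} = 1 - \frac{32}{p}$
$a{\left(x \right)} - -1174 = \frac{-32 - 2}{-2} - -1174 = \left(- \frac{1}{2}\right) \left(-34\right) + 1174 = 17 + 1174 = 1191$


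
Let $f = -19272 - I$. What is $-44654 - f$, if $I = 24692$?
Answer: $-690$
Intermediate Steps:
$f = -43964$ ($f = -19272 - 24692 = -43964$)
$-44654 - f = -44654 - -43964 = -44654 + 43964 = -690$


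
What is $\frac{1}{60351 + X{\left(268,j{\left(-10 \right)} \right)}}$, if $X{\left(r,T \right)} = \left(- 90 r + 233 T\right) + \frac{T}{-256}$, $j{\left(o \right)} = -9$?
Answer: $\frac{256}{8738313} \approx 2.9296 \cdot 10^{-5}$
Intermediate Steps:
$X{\left(r,T \right)} = - 90 r + \frac{59647 T}{256}$ ($X{\left(r,T \right)} = \left(- 90 r + 233 T\right) + T \left(- \frac{1}{256}\right) = \left(- 90 r + 233 T\right) - \frac{T}{256} = - 90 r + \frac{59647 T}{256}$)
$\frac{1}{60351 + X{\left(268,j{\left(-10 \right)} \right)}} = \frac{1}{60351 + \left(\left(-90\right) 268 + \frac{59647}{256} \left(-9\right)\right)} = \frac{1}{60351 - \frac{6711543}{256}} = \frac{1}{\frac{8738313}{256}} = \frac{256}{8738313}$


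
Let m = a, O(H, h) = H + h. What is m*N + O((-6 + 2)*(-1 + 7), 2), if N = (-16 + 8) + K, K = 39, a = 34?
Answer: 1032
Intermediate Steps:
m = 34
N = 31 (N = (-16 + 8) + 39 = -8 + 39 = 31)
m*N + O((-6 + 2)*(-1 + 7), 2) = 34*31 + ((-6 + 2)*(-1 + 7) + 2) = 1054 + (-4*6 + 2) = 1054 + (-24 + 2) = 1054 - 22 = 1032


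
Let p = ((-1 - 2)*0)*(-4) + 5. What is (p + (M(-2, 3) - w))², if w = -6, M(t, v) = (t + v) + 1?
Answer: 169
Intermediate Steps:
M(t, v) = 1 + t + v
p = 5 (p = -3*0*(-4) + 5 = 0*(-4) + 5 = 0 + 5 = 5)
(p + (M(-2, 3) - w))² = (5 + ((1 - 2 + 3) - 1*(-6)))² = (5 + (2 + 6))² = (5 + 8)² = 13² = 169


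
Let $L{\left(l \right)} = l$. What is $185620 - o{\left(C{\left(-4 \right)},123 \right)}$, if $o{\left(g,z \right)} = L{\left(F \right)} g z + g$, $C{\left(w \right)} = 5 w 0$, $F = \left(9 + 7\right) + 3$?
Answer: $185620$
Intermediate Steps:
$F = 19$ ($F = 16 + 3 = 19$)
$C{\left(w \right)} = 0$
$o{\left(g,z \right)} = g + 19 g z$ ($o{\left(g,z \right)} = 19 g z + g = g + 19 g z$)
$185620 - o{\left(C{\left(-4 \right)},123 \right)} = 185620 - 0 \left(1 + 19 \cdot 123\right) = 185620 - 0 \left(1 + 2337\right) = 185620 - 0 \cdot 2338 = 185620 - 0 = 185620 + 0 = 185620$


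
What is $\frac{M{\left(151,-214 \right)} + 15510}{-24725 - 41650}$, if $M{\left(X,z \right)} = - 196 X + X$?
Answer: $\frac{929}{4425} \approx 0.20994$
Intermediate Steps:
$M{\left(X,z \right)} = - 195 X$
$\frac{M{\left(151,-214 \right)} + 15510}{-24725 - 41650} = \frac{\left(-195\right) 151 + 15510}{-24725 - 41650} = \frac{-29445 + 15510}{-66375} = \left(-13935\right) \left(- \frac{1}{66375}\right) = \frac{929}{4425}$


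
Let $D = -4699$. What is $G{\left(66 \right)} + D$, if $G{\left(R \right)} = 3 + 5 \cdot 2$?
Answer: $-4686$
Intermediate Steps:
$G{\left(R \right)} = 13$ ($G{\left(R \right)} = 3 + 10 = 13$)
$G{\left(66 \right)} + D = 13 - 4699 = -4686$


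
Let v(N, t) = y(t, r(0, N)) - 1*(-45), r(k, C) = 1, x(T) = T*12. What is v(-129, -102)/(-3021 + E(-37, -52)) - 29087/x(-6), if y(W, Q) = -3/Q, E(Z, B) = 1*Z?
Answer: 44472511/110088 ≈ 403.97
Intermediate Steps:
E(Z, B) = Z
x(T) = 12*T
v(N, t) = 42 (v(N, t) = -3/1 - 1*(-45) = -3*1 + 45 = -3 + 45 = 42)
v(-129, -102)/(-3021 + E(-37, -52)) - 29087/x(-6) = 42/(-3021 - 37) - 29087/(12*(-6)) = 42/(-3058) - 29087/(-72) = 42*(-1/3058) - 29087*(-1/72) = -21/1529 + 29087/72 = 44472511/110088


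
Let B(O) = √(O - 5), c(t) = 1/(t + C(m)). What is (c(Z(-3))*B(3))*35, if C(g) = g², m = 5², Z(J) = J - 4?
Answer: 35*I*√2/618 ≈ 0.080093*I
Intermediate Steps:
Z(J) = -4 + J
m = 25
c(t) = 1/(625 + t) (c(t) = 1/(t + 25²) = 1/(t + 625) = 1/(625 + t))
B(O) = √(-5 + O)
(c(Z(-3))*B(3))*35 = (√(-5 + 3)/(625 + (-4 - 3)))*35 = (√(-2)/(625 - 7))*35 = ((I*√2)/618)*35 = (I*√2/618)*35 = 35*I*√2/618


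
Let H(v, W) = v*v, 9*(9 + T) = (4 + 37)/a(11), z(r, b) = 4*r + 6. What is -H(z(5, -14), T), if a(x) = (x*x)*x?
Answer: -676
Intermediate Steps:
a(x) = x**3 (a(x) = x**2*x = x**3)
z(r, b) = 6 + 4*r
T = -107770/11979 (T = -9 + ((4 + 37)/(11**3))/9 = -9 + (41/1331)/9 = -9 + (41*(1/1331))/9 = -9 + (1/9)*(41/1331) = -9 + 41/11979 = -107770/11979 ≈ -8.9966)
H(v, W) = v**2
-H(z(5, -14), T) = -(6 + 4*5)**2 = -(6 + 20)**2 = -1*26**2 = -1*676 = -676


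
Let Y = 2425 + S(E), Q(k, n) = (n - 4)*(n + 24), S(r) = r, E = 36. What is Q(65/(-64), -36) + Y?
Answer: 2941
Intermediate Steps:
Q(k, n) = (-4 + n)*(24 + n)
Y = 2461 (Y = 2425 + 36 = 2461)
Q(65/(-64), -36) + Y = (-96 + (-36)² + 20*(-36)) + 2461 = (-96 + 1296 - 720) + 2461 = 480 + 2461 = 2941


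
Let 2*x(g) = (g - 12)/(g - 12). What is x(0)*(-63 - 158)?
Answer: -221/2 ≈ -110.50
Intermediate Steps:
x(g) = 1/2 (x(g) = ((g - 12)/(g - 12))/2 = ((-12 + g)/(-12 + g))/2 = (1/2)*1 = 1/2)
x(0)*(-63 - 158) = (-63 - 158)/2 = (1/2)*(-221) = -221/2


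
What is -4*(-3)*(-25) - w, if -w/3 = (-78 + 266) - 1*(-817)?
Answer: 2715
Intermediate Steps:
w = -3015 (w = -3*((-78 + 266) - 1*(-817)) = -3*(188 + 817) = -3*1005 = -3015)
-4*(-3)*(-25) - w = -4*(-3)*(-25) - 1*(-3015) = 12*(-25) + 3015 = -300 + 3015 = 2715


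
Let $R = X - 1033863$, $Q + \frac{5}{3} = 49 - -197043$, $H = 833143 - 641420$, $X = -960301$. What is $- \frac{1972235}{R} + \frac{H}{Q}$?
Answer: $\frac{2313106674401}{1179091342444} \approx 1.9618$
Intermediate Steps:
$H = 191723$
$Q = \frac{591271}{3}$ ($Q = - \frac{5}{3} + \left(49 - -197043\right) = - \frac{5}{3} + \left(49 + 197043\right) = - \frac{5}{3} + 197092 = \frac{591271}{3} \approx 1.9709 \cdot 10^{5}$)
$R = -1994164$ ($R = -960301 - 1033863 = -1994164$)
$- \frac{1972235}{R} + \frac{H}{Q} = - \frac{1972235}{-1994164} + \frac{191723}{\frac{591271}{3}} = \left(-1972235\right) \left(- \frac{1}{1994164}\right) + 191723 \cdot \frac{3}{591271} = \frac{1972235}{1994164} + \frac{575169}{591271} = \frac{2313106674401}{1179091342444}$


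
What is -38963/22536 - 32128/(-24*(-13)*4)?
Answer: -8048567/292968 ≈ -27.473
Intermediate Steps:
-38963/22536 - 32128/(-24*(-13)*4) = -38963*1/22536 - 32128/(312*4) = -38963/22536 - 32128/1248 = -38963/22536 - 32128*1/1248 = -38963/22536 - 1004/39 = -8048567/292968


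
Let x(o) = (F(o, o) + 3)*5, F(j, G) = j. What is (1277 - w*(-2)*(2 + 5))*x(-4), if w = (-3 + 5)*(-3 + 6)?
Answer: -6805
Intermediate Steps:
w = 6 (w = 2*3 = 6)
x(o) = 15 + 5*o (x(o) = (o + 3)*5 = (3 + o)*5 = 15 + 5*o)
(1277 - w*(-2)*(2 + 5))*x(-4) = (1277 - 6*(-2)*(2 + 5))*(15 + 5*(-4)) = (1277 - (-12)*7)*(15 - 20) = (1277 - 1*(-84))*(-5) = (1277 + 84)*(-5) = 1361*(-5) = -6805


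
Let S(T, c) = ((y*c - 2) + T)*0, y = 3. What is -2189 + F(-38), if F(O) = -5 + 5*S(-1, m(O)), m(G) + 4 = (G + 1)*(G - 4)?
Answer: -2194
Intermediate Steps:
m(G) = -4 + (1 + G)*(-4 + G) (m(G) = -4 + (G + 1)*(G - 4) = -4 + (1 + G)*(-4 + G))
S(T, c) = 0 (S(T, c) = ((3*c - 2) + T)*0 = ((-2 + 3*c) + T)*0 = (-2 + T + 3*c)*0 = 0)
F(O) = -5 (F(O) = -5 + 5*0 = -5 + 0 = -5)
-2189 + F(-38) = -2189 - 5 = -2194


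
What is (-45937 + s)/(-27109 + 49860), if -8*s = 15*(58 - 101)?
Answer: -366851/182008 ≈ -2.0156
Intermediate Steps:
s = 645/8 (s = -15*(58 - 101)/8 = -15*(-43)/8 = -⅛*(-645) = 645/8 ≈ 80.625)
(-45937 + s)/(-27109 + 49860) = (-45937 + 645/8)/(-27109 + 49860) = -366851/8/22751 = -366851/8*1/22751 = -366851/182008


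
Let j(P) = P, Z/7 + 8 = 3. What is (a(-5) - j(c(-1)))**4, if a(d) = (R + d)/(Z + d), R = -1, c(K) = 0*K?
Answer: 81/160000 ≈ 0.00050625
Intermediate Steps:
Z = -35 (Z = -56 + 7*3 = -56 + 21 = -35)
c(K) = 0
a(d) = (-1 + d)/(-35 + d)
(a(-5) - j(c(-1)))**4 = ((-1 - 5)/(-35 - 5) - 1*0)**4 = (-6/(-40) + 0)**4 = (-1/40*(-6) + 0)**4 = (3/20 + 0)**4 = (3/20)**4 = 81/160000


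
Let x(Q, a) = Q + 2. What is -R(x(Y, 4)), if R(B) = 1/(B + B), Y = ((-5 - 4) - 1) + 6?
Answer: ¼ ≈ 0.25000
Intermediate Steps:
Y = -4 (Y = (-9 - 1) + 6 = -10 + 6 = -4)
x(Q, a) = 2 + Q
R(B) = 1/(2*B)
-R(x(Y, 4)) = -1/(2*(2 - 4)) = -1/(2*(-2)) = -(-1)/(2*2) = -1*(-¼) = ¼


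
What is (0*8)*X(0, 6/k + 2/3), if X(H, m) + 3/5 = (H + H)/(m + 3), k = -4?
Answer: 0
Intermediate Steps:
X(H, m) = -⅗ + 2*H/(3 + m) (X(H, m) = -⅗ + (H + H)/(m + 3) = -⅗ + (2*H)/(3 + m) = -⅗ + 2*H/(3 + m))
(0*8)*X(0, 6/k + 2/3) = (0*8)*((-9 - 3*(6/(-4) + 2/3) + 10*0)/(5*(3 + (6/(-4) + 2/3)))) = 0*((-9 - 3*(6*(-¼) + 2*(⅓)) + 0)/(5*(3 + (6*(-¼) + 2*(⅓))))) = 0*((-9 - 3*(-3/2 + ⅔) + 0)/(5*(3 + (-3/2 + ⅔)))) = 0*((-9 - 3*(-⅚) + 0)/(5*(3 - ⅚))) = 0*((-9 + 5/2 + 0)/(5*(13/6))) = 0*((⅕)*(6/13)*(-13/2)) = 0*(-⅗) = 0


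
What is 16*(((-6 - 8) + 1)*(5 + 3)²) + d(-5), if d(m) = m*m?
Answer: -13287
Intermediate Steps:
d(m) = m²
16*(((-6 - 8) + 1)*(5 + 3)²) + d(-5) = 16*(((-6 - 8) + 1)*(5 + 3)²) + (-5)² = 16*((-14 + 1)*8²) + 25 = 16*(-13*64) + 25 = 16*(-832) + 25 = -13312 + 25 = -13287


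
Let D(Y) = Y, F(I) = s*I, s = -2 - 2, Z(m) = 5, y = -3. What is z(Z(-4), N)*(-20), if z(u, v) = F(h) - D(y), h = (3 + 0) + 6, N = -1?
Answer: 660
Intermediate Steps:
h = 9 (h = 3 + 6 = 9)
s = -4
F(I) = -4*I
z(u, v) = -33 (z(u, v) = -4*9 - 1*(-3) = -36 + 3 = -33)
z(Z(-4), N)*(-20) = -33*(-20) = 660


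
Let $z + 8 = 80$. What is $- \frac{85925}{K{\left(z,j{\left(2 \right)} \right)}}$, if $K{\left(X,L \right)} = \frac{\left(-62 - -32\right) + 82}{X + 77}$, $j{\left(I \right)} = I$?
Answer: $- \frac{12802825}{52} \approx -2.4621 \cdot 10^{5}$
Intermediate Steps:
$z = 72$ ($z = -8 + 80 = 72$)
$K{\left(X,L \right)} = \frac{52}{77 + X}$ ($K{\left(X,L \right)} = \frac{\left(-62 + 32\right) + 82}{77 + X} = \frac{-30 + 82}{77 + X} = \frac{52}{77 + X}$)
$- \frac{85925}{K{\left(z,j{\left(2 \right)} \right)}} = - \frac{85925}{52 \frac{1}{77 + 72}} = - \frac{85925}{52 \cdot \frac{1}{149}} = - \frac{85925}{\frac{52}{149}} = \left(-85925\right) \frac{149}{52} = - \frac{12802825}{52}$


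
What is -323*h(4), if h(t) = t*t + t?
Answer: -6460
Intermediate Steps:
h(t) = t + t² (h(t) = t² + t = t + t²)
-323*h(4) = -1292*(1 + 4) = -1292*5 = -323*20 = -6460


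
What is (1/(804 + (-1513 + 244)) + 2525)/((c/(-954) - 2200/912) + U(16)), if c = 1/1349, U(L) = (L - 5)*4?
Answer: 125919515442/2073944485 ≈ 60.715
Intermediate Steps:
U(L) = -20 + 4*L (U(L) = (-5 + L)*4 = -20 + 4*L)
c = 1/1349 ≈ 0.00074129
(1/(804 + (-1513 + 244)) + 2525)/((c/(-954) - 2200/912) + U(16)) = (1/(804 + (-1513 + 244)) + 2525)/(((1/1349)/(-954) - 2200/912) + (-20 + 4*16)) = (1/(804 - 1269) + 2525)/(((1/1349)*(-1/954) - 2200*1/912) + (-20 + 64)) = (1/(-465) + 2525)/((-1/1286946 - 275/114) + 44) = (-1/465 + 2525)/(-1552238/643473 + 44) = 1174124/(465*(26760574/643473)) = (1174124/465)*(643473/26760574) = 125919515442/2073944485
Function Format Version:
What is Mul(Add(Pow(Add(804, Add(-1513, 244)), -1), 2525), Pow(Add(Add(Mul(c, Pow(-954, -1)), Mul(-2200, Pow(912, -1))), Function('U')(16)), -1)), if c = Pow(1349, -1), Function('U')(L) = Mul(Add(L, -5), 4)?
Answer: Rational(125919515442, 2073944485) ≈ 60.715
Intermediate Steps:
Function('U')(L) = Add(-20, Mul(4, L)) (Function('U')(L) = Mul(Add(-5, L), 4) = Add(-20, Mul(4, L)))
c = Rational(1, 1349) ≈ 0.00074129
Mul(Add(Pow(Add(804, Add(-1513, 244)), -1), 2525), Pow(Add(Add(Mul(c, Pow(-954, -1)), Mul(-2200, Pow(912, -1))), Function('U')(16)), -1)) = Mul(Add(Pow(Add(804, Add(-1513, 244)), -1), 2525), Pow(Add(Add(Mul(Rational(1, 1349), Pow(-954, -1)), Mul(-2200, Pow(912, -1))), Add(-20, Mul(4, 16))), -1)) = Mul(Add(Pow(Add(804, -1269), -1), 2525), Pow(Add(Add(Mul(Rational(1, 1349), Rational(-1, 954)), Mul(-2200, Rational(1, 912))), Add(-20, 64)), -1)) = Mul(Add(Pow(-465, -1), 2525), Pow(Add(Add(Rational(-1, 1286946), Rational(-275, 114)), 44), -1)) = Mul(Add(Rational(-1, 465), 2525), Pow(Add(Rational(-1552238, 643473), 44), -1)) = Mul(Rational(1174124, 465), Pow(Rational(26760574, 643473), -1)) = Mul(Rational(1174124, 465), Rational(643473, 26760574)) = Rational(125919515442, 2073944485)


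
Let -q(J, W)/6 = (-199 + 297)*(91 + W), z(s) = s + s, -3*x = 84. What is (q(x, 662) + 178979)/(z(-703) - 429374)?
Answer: 52757/86156 ≈ 0.61234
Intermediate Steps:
x = -28 (x = -1/3*84 = -28)
z(s) = 2*s
q(J, W) = -53508 - 588*W (q(J, W) = -6*(-199 + 297)*(91 + W) = -588*(91 + W) = -6*(8918 + 98*W) = -53508 - 588*W)
(q(x, 662) + 178979)/(z(-703) - 429374) = ((-53508 - 588*662) + 178979)/(2*(-703) - 429374) = ((-53508 - 389256) + 178979)/(-1406 - 429374) = (-442764 + 178979)/(-430780) = -263785*(-1/430780) = 52757/86156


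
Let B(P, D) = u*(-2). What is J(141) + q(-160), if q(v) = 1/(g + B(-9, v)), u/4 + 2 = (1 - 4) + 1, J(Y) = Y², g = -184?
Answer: 3021911/152 ≈ 19881.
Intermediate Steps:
u = -16 (u = -8 + 4*((1 - 4) + 1) = -8 + 4*(-3 + 1) = -8 + 4*(-2) = -8 - 8 = -16)
B(P, D) = 32 (B(P, D) = -16*(-2) = 32)
q(v) = -1/152 (q(v) = 1/(-184 + 32) = 1/(-152) = -1/152)
J(141) + q(-160) = 141² - 1/152 = 19881 - 1/152 = 3021911/152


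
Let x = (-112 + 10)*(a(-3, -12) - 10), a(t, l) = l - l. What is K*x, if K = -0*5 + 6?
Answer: 6120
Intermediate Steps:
a(t, l) = 0
x = 1020 (x = (-112 + 10)*(0 - 10) = -102*(-10) = 1020)
K = 6 (K = -3*0 + 6 = 0 + 6 = 6)
K*x = 6*1020 = 6120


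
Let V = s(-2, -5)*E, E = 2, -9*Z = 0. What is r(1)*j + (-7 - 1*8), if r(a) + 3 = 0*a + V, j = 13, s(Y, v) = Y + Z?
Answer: -106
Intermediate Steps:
Z = 0 (Z = -1/9*0 = 0)
s(Y, v) = Y (s(Y, v) = Y + 0 = Y)
V = -4 (V = -2*2 = -4)
r(a) = -7 (r(a) = -3 + (0*a - 4) = -3 + (0 - 4) = -3 - 4 = -7)
r(1)*j + (-7 - 1*8) = -7*13 + (-7 - 1*8) = -91 + (-7 - 8) = -91 - 15 = -106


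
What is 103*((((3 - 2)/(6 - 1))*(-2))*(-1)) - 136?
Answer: -474/5 ≈ -94.800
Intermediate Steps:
103*((((3 - 2)/(6 - 1))*(-2))*(-1)) - 136 = 103*(((1/5)*(-2))*(-1)) - 136 = 103*(((1*(⅕))*(-2))*(-1)) - 136 = 103*(((⅕)*(-2))*(-1)) - 136 = 103*(-⅖*(-1)) - 136 = 103*(⅖) - 136 = 206/5 - 136 = -474/5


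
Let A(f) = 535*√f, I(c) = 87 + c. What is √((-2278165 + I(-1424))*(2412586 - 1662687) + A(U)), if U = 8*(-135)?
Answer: √(-1709396270298 + 3210*I*√30) ≈ 0.e-2 + 1.3074e+6*I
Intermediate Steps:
U = -1080
√((-2278165 + I(-1424))*(2412586 - 1662687) + A(U)) = √((-2278165 + (87 - 1424))*(2412586 - 1662687) + 535*√(-1080)) = √((-2278165 - 1337)*749899 + 535*(6*I*√30)) = √(-2279502*749899 + 3210*I*√30) = √(-1709396270298 + 3210*I*√30)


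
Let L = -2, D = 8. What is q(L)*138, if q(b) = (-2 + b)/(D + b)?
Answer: -92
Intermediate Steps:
q(b) = (-2 + b)/(8 + b)
q(L)*138 = ((-2 - 2)/(8 - 2))*138 = (-4/6)*138 = ((⅙)*(-4))*138 = -⅔*138 = -92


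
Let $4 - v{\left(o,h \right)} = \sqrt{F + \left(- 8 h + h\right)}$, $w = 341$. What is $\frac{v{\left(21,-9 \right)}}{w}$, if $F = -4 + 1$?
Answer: $\frac{4}{341} - \frac{2 \sqrt{15}}{341} \approx -0.010985$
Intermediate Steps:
$F = -3$
$v{\left(o,h \right)} = 4 - \sqrt{-3 - 7 h}$ ($v{\left(o,h \right)} = 4 - \sqrt{-3 + \left(- 8 h + h\right)} = 4 - \sqrt{-3 - 7 h}$)
$\frac{v{\left(21,-9 \right)}}{w} = \frac{4 - \sqrt{-3 - -63}}{341} = \left(4 - \sqrt{-3 + 63}\right) \frac{1}{341} = \left(4 - \sqrt{60}\right) \frac{1}{341} = \left(4 - 2 \sqrt{15}\right) \frac{1}{341} = \frac{4}{341} - \frac{2 \sqrt{15}}{341}$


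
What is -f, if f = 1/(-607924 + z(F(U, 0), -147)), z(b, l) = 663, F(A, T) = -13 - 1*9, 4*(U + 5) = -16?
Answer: 1/607261 ≈ 1.6467e-6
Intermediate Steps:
U = -9 (U = -5 + (1/4)*(-16) = -5 - 4 = -9)
F(A, T) = -22 (F(A, T) = -13 - 9 = -22)
f = -1/607261 (f = 1/(-607924 + 663) = 1/(-607261) = -1/607261 ≈ -1.6467e-6)
-f = -1*(-1/607261) = 1/607261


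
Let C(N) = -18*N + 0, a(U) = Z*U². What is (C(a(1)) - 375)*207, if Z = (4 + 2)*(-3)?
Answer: -10557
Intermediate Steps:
Z = -18 (Z = 6*(-3) = -18)
a(U) = -18*U²
C(N) = -18*N
(C(a(1)) - 375)*207 = (-(-324)*1² - 375)*207 = (-(-324) - 375)*207 = (-18*(-18) - 375)*207 = (324 - 375)*207 = -51*207 = -10557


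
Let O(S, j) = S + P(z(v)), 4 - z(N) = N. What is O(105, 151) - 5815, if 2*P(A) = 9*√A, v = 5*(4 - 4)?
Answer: -5701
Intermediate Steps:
v = 0 (v = 5*0 = 0)
z(N) = 4 - N
P(A) = 9*√A/2 (P(A) = (9*√A)/2 = 9*√A/2)
O(S, j) = 9 + S (O(S, j) = S + 9*√(4 - 1*0)/2 = S + 9*√(4 + 0)/2 = S + 9*√4/2 = S + (9/2)*2 = S + 9 = 9 + S)
O(105, 151) - 5815 = (9 + 105) - 5815 = 114 - 5815 = -5701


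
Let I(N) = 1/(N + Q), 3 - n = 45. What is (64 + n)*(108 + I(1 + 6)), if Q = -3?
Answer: 4763/2 ≈ 2381.5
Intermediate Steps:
n = -42 (n = 3 - 1*45 = 3 - 45 = -42)
I(N) = 1/(-3 + N) (I(N) = 1/(N - 3) = 1/(-3 + N))
(64 + n)*(108 + I(1 + 6)) = (64 - 42)*(108 + 1/(-3 + (1 + 6))) = 22*(108 + 1/(-3 + 7)) = 22*(108 + 1/4) = 22*(108 + ¼) = 22*(433/4) = 4763/2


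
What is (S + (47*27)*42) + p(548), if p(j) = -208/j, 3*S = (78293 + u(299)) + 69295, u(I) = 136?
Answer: 42143510/411 ≈ 1.0254e+5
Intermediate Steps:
S = 147724/3 (S = ((78293 + 136) + 69295)/3 = (78429 + 69295)/3 = (1/3)*147724 = 147724/3 ≈ 49241.)
(S + (47*27)*42) + p(548) = (147724/3 + (47*27)*42) - 208/548 = (147724/3 + 1269*42) - 208*1/548 = (147724/3 + 53298) - 52/137 = 307618/3 - 52/137 = 42143510/411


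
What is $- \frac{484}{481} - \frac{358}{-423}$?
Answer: $- \frac{32534}{203463} \approx -0.1599$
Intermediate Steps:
$- \frac{484}{481} - \frac{358}{-423} = \left(-484\right) \frac{1}{481} - - \frac{358}{423} = - \frac{484}{481} + \frac{358}{423} = - \frac{32534}{203463}$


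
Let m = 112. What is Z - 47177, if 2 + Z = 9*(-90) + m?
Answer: -47877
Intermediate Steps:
Z = -700 (Z = -2 + (9*(-90) + 112) = -2 + (-810 + 112) = -2 - 698 = -700)
Z - 47177 = -700 - 47177 = -47877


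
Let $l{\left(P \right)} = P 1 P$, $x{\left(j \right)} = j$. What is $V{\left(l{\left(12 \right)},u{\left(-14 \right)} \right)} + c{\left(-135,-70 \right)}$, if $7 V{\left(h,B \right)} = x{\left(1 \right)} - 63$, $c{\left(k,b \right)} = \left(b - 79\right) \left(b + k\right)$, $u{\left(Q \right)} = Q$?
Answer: $\frac{213753}{7} \approx 30536.0$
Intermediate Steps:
$c{\left(k,b \right)} = \left(-79 + b\right) \left(b + k\right)$
$l{\left(P \right)} = P^{2}$ ($l{\left(P \right)} = P P = P^{2}$)
$V{\left(h,B \right)} = - \frac{62}{7}$ ($V{\left(h,B \right)} = \frac{1 - 63}{7} = \frac{1}{7} \left(-62\right) = - \frac{62}{7}$)
$V{\left(l{\left(12 \right)},u{\left(-14 \right)} \right)} + c{\left(-135,-70 \right)} = - \frac{62}{7} - \left(-25645 - 4900\right) = - \frac{62}{7} + \left(4900 + 5530 + 10665 + 9450\right) = - \frac{62}{7} + 30545 = \frac{213753}{7}$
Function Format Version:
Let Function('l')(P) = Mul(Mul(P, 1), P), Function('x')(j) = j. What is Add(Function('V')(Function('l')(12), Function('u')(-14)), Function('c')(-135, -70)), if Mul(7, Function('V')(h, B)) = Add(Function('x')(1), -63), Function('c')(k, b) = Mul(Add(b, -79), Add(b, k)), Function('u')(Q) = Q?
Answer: Rational(213753, 7) ≈ 30536.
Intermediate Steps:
Function('c')(k, b) = Mul(Add(-79, b), Add(b, k))
Function('l')(P) = Pow(P, 2) (Function('l')(P) = Mul(P, P) = Pow(P, 2))
Function('V')(h, B) = Rational(-62, 7) (Function('V')(h, B) = Mul(Rational(1, 7), Add(1, -63)) = Mul(Rational(1, 7), -62) = Rational(-62, 7))
Add(Function('V')(Function('l')(12), Function('u')(-14)), Function('c')(-135, -70)) = Add(Rational(-62, 7), Add(Pow(-70, 2), Mul(-79, -70), Mul(-79, -135), Mul(-70, -135))) = Add(Rational(-62, 7), Add(4900, 5530, 10665, 9450)) = Add(Rational(-62, 7), 30545) = Rational(213753, 7)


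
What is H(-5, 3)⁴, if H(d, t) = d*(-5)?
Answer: 390625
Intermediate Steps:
H(d, t) = -5*d
H(-5, 3)⁴ = (-5*(-5))⁴ = 25⁴ = 390625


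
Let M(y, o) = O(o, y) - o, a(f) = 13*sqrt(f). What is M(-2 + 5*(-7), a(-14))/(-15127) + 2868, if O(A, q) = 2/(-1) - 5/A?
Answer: 43384238/15127 + 2361*I*sqrt(14)/2753114 ≈ 2868.0 + 0.0032087*I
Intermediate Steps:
O(A, q) = -2 - 5/A (O(A, q) = 2*(-1) - 5/A = -2 - 5/A)
M(y, o) = -2 - o - 5/o (M(y, o) = (-2 - 5/o) - o = -2 - o - 5/o)
M(-2 + 5*(-7), a(-14))/(-15127) + 2868 = (-2 - 13*sqrt(-14) - 5*(-I*sqrt(14)/182))/(-15127) + 2868 = (-2 - 13*I*sqrt(14) - 5*(-I*sqrt(14)/182))*(-1/15127) + 2868 = (-2 - 13*I*sqrt(14) - (-5)*I*sqrt(14)/182)*(-1/15127) + 2868 = (-2 - 13*I*sqrt(14) + 5*I*sqrt(14)/182)*(-1/15127) + 2868 = (-2 - 2361*I*sqrt(14)/182)*(-1/15127) + 2868 = (2/15127 + 2361*I*sqrt(14)/2753114) + 2868 = 43384238/15127 + 2361*I*sqrt(14)/2753114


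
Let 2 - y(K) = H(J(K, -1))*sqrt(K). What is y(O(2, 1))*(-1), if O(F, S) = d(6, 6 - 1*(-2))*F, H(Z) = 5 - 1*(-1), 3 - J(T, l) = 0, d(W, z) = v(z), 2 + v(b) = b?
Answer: -2 + 12*sqrt(3) ≈ 18.785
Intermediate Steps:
v(b) = -2 + b
d(W, z) = -2 + z
J(T, l) = 3 (J(T, l) = 3 - 1*0 = 3 + 0 = 3)
H(Z) = 6 (H(Z) = 5 + 1 = 6)
O(F, S) = 6*F (O(F, S) = (-2 + (6 - 1*(-2)))*F = (-2 + (6 + 2))*F = (-2 + 8)*F = 6*F)
y(K) = 2 - 6*sqrt(K)
y(O(2, 1))*(-1) = (2 - 6*2*sqrt(3))*(-1) = (2 - 12*sqrt(3))*(-1) = -2 + 12*sqrt(3)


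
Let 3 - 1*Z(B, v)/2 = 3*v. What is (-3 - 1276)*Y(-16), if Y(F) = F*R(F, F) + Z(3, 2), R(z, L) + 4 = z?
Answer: -401606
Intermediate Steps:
R(z, L) = -4 + z
Z(B, v) = 6 - 6*v
Y(F) = -6 + F*(-4 + F) (Y(F) = F*(-4 + F) + (6 - 6*2) = F*(-4 + F) + (6 - 12) = F*(-4 + F) - 6 = -6 + F*(-4 + F))
(-3 - 1276)*Y(-16) = (-3 - 1276)*(-6 - 16*(-4 - 16)) = -1279*(-6 - 16*(-20)) = -1279*(-6 + 320) = -1279*314 = -401606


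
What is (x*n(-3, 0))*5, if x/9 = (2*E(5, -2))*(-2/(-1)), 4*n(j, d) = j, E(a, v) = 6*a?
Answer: -4050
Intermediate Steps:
n(j, d) = j/4
x = 1080 (x = 9*((2*(6*5))*(-2/(-1))) = 9*((2*30)*(-2*(-1))) = 9*(60*2) = 9*120 = 1080)
(x*n(-3, 0))*5 = (1080*((1/4)*(-3)))*5 = (1080*(-3/4))*5 = -810*5 = -4050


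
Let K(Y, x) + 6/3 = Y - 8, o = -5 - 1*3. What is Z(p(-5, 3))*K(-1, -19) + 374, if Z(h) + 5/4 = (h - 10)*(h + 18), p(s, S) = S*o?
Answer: -7425/4 ≈ -1856.3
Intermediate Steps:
o = -8 (o = -5 - 3 = -8)
K(Y, x) = -10 + Y (K(Y, x) = -2 + (Y - 8) = -2 + (-8 + Y) = -10 + Y)
p(s, S) = -8*S (p(s, S) = S*(-8) = -8*S)
Z(h) = -5/4 + (-10 + h)*(18 + h) (Z(h) = -5/4 + (h - 10)*(h + 18) = -5/4 + (-10 + h)*(18 + h))
Z(p(-5, 3))*K(-1, -19) + 374 = (-725/4 + (-8*3)² + 8*(-8*3))*(-10 - 1) + 374 = (-725/4 + (-24)² + 8*(-24))*(-11) + 374 = (-725/4 + 576 - 192)*(-11) + 374 = (811/4)*(-11) + 374 = -8921/4 + 374 = -7425/4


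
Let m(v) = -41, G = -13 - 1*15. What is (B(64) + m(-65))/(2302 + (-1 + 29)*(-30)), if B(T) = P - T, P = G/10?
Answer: -539/7310 ≈ -0.073735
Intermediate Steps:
G = -28 (G = -13 - 15 = -28)
P = -14/5 (P = -28/10 = -28*1/10 = -14/5 ≈ -2.8000)
B(T) = -14/5 - T
(B(64) + m(-65))/(2302 + (-1 + 29)*(-30)) = ((-14/5 - 1*64) - 41)/(2302 + (-1 + 29)*(-30)) = ((-14/5 - 64) - 41)/(2302 + 28*(-30)) = (-334/5 - 41)/(2302 - 840) = -539/5/1462 = -539/5*1/1462 = -539/7310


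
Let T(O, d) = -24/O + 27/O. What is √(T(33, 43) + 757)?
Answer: 2*√22902/11 ≈ 27.515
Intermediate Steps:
T(O, d) = 3/O
√(T(33, 43) + 757) = √(3/33 + 757) = √(3*(1/33) + 757) = √(1/11 + 757) = √(8328/11) = 2*√22902/11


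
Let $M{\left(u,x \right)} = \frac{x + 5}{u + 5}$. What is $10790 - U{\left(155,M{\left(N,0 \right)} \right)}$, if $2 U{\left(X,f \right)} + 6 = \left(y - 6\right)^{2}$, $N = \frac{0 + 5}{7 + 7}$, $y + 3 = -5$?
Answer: $10695$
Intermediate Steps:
$y = -8$ ($y = -3 - 5 = -8$)
$N = \frac{5}{14} \approx 0.35714$
$M{\left(u,x \right)} = \frac{5 + x}{5 + u}$
$U{\left(X,f \right)} = 95$ ($U{\left(X,f \right)} = -3 + \frac{\left(-8 - 6\right)^{2}}{2} = -3 + \frac{\left(-14\right)^{2}}{2} = -3 + \frac{1}{2} \cdot 196 = -3 + 98 = 95$)
$10790 - U{\left(155,M{\left(N,0 \right)} \right)} = 10790 - 95 = 10695$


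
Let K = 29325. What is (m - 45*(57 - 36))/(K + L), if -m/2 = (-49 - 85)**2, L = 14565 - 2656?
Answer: -36857/41234 ≈ -0.89385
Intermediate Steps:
L = 11909
m = -35912 (m = -2*(-49 - 85)**2 = -2*(-134)**2 = -2*17956 = -35912)
(m - 45*(57 - 36))/(K + L) = (-35912 - 45*(57 - 36))/(29325 + 11909) = (-35912 - 45*21)/41234 = (-35912 - 945)*(1/41234) = -36857*1/41234 = -36857/41234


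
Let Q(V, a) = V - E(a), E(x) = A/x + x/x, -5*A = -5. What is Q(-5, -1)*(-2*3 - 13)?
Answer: 95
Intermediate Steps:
A = 1 (A = -⅕*(-5) = 1)
E(x) = 1 + 1/x (E(x) = 1/x + x/x = 1/x + 1 = 1 + 1/x)
Q(V, a) = V - (1 + a)/a
Q(-5, -1)*(-2*3 - 13) = (-1 - 5 - 1/(-1))*(-2*3 - 13) = (-1 - 5 - 1*(-1))*(-6 - 13) = (-1 - 5 + 1)*(-19) = -5*(-19) = 95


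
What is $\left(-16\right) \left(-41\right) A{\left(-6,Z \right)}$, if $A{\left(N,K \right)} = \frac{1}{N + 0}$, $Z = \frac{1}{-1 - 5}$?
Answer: $- \frac{328}{3} \approx -109.33$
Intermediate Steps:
$Z = - \frac{1}{6}$ ($Z = \frac{1}{-6} = - \frac{1}{6} \approx -0.16667$)
$A{\left(N,K \right)} = \frac{1}{N}$
$\left(-16\right) \left(-41\right) A{\left(-6,Z \right)} = \frac{\left(-16\right) \left(-41\right)}{-6} = 656 \left(- \frac{1}{6}\right) = - \frac{328}{3}$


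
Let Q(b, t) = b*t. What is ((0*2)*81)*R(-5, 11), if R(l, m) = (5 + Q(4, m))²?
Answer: 0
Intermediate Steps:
R(l, m) = (5 + 4*m)²
((0*2)*81)*R(-5, 11) = ((0*2)*81)*(5 + 4*11)² = (0*81)*(5 + 44)² = 0*49² = 0*2401 = 0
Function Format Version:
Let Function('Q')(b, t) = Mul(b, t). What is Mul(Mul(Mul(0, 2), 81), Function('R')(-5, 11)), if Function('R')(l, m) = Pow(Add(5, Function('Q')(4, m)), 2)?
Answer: 0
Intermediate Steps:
Function('R')(l, m) = Pow(Add(5, Mul(4, m)), 2)
Mul(Mul(Mul(0, 2), 81), Function('R')(-5, 11)) = Mul(Mul(Mul(0, 2), 81), Pow(Add(5, Mul(4, 11)), 2)) = Mul(Mul(0, 81), Pow(Add(5, 44), 2)) = Mul(0, Pow(49, 2)) = Mul(0, 2401) = 0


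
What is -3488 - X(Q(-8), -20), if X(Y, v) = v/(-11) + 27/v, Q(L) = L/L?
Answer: -767463/220 ≈ -3488.5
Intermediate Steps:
Q(L) = 1
X(Y, v) = 27/v - v/11 (X(Y, v) = v*(-1/11) + 27/v = -v/11 + 27/v = 27/v - v/11)
-3488 - X(Q(-8), -20) = -3488 - (27/(-20) - 1/11*(-20)) = -3488 - (27*(-1/20) + 20/11) = -3488 - (-27/20 + 20/11) = -3488 - 1*103/220 = -3488 - 103/220 = -767463/220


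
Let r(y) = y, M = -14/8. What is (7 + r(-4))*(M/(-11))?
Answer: 21/44 ≈ 0.47727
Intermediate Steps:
M = -7/4 (M = -14*1/8 = -7/4 ≈ -1.7500)
(7 + r(-4))*(M/(-11)) = (7 - 4)*(-7/4/(-11)) = 3*(-7/4*(-1/11)) = 3*(7/44) = 21/44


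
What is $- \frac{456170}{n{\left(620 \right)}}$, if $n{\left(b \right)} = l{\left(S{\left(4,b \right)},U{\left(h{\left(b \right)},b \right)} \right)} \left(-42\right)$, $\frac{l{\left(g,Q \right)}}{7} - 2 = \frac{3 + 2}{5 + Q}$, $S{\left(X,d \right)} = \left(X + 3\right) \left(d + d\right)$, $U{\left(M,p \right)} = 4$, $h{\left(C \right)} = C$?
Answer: $\frac{684255}{1127} \approx 607.15$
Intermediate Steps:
$S{\left(X,d \right)} = 2 d \left(3 + X\right)$ ($S{\left(X,d \right)} = \left(3 + X\right) 2 d = 2 d \left(3 + X\right)$)
$l{\left(g,Q \right)} = 14 + \frac{35}{5 + Q}$ ($l{\left(g,Q \right)} = 14 + 7 \frac{3 + 2}{5 + Q} = 14 + 7 \frac{5}{5 + Q} = 14 + \frac{35}{5 + Q}$)
$n{\left(b \right)} = - \frac{2254}{3}$ ($n{\left(b \right)} = \frac{7 \left(15 + 2 \cdot 4\right)}{5 + 4} \left(-42\right) = \frac{7 \left(15 + 8\right)}{9} \left(-42\right) = 7 \cdot \frac{1}{9} \cdot 23 \left(-42\right) = \frac{161}{9} \left(-42\right) = - \frac{2254}{3}$)
$- \frac{456170}{n{\left(620 \right)}} = - \frac{456170}{- \frac{2254}{3}} = \left(-456170\right) \left(- \frac{3}{2254}\right) = \frac{684255}{1127}$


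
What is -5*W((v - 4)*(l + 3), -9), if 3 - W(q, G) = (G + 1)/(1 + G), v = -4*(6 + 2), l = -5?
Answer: -10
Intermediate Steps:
v = -32 (v = -4*8 = -32)
W(q, G) = 2 (W(q, G) = 3 - (G + 1)/(1 + G) = 3 - (1 + G)/(1 + G) = 3 - 1*1 = 3 - 1 = 2)
-5*W((v - 4)*(l + 3), -9) = -5*2 = -10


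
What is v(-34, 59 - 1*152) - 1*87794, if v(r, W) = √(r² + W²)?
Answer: -87794 + √9805 ≈ -87695.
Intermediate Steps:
v(r, W) = √(W² + r²)
v(-34, 59 - 1*152) - 1*87794 = √((59 - 1*152)² + (-34)²) - 1*87794 = √((59 - 152)² + 1156) - 87794 = √((-93)² + 1156) - 87794 = √(8649 + 1156) - 87794 = √9805 - 87794 = -87794 + √9805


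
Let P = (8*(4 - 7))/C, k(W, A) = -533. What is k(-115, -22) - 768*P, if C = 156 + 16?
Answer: -18311/43 ≈ -425.84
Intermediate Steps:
C = 172
P = -6/43 (P = (8*(4 - 7))/172 = (8*(-3))*(1/172) = -24*1/172 = -6/43 ≈ -0.13953)
k(-115, -22) - 768*P = -533 - 768*(-6)/43 = -533 - 1*(-4608/43) = -533 + 4608/43 = -18311/43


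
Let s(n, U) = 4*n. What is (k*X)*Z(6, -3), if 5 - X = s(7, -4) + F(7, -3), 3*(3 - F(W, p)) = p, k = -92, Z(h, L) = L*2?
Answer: -14904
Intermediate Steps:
Z(h, L) = 2*L
F(W, p) = 3 - p/3
X = -27 (X = 5 - (4*7 + (3 - 1/3*(-3))) = 5 - (28 + (3 + 1)) = 5 - (28 + 4) = 5 - 1*32 = 5 - 32 = -27)
(k*X)*Z(6, -3) = (-92*(-27))*(2*(-3)) = 2484*(-6) = -14904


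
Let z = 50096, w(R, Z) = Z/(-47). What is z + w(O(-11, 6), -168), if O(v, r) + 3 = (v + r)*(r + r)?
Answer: 2354680/47 ≈ 50100.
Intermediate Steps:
O(v, r) = -3 + 2*r*(r + v) (O(v, r) = -3 + (v + r)*(r + r) = -3 + (r + v)*(2*r) = -3 + 2*r*(r + v))
w(R, Z) = -Z/47 (w(R, Z) = Z*(-1/47) = -Z/47)
z + w(O(-11, 6), -168) = 50096 - 1/47*(-168) = 50096 + 168/47 = 2354680/47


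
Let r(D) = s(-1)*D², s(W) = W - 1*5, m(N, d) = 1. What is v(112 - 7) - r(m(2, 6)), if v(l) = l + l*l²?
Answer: 1157736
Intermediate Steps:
v(l) = l + l³
s(W) = -5 + W (s(W) = W - 5 = -5 + W)
r(D) = -6*D² (r(D) = (-5 - 1)*D² = -6*D²)
v(112 - 7) - r(m(2, 6)) = ((112 - 7) + (112 - 7)³) - (-6)*1² = (105 + 105³) - (-6) = (105 + 1157625) - 1*(-6) = 1157730 + 6 = 1157736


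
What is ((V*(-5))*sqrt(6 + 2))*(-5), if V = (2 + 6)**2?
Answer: 3200*sqrt(2) ≈ 4525.5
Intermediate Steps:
V = 64 (V = 8**2 = 64)
((V*(-5))*sqrt(6 + 2))*(-5) = ((64*(-5))*sqrt(6 + 2))*(-5) = -640*sqrt(2)*(-5) = 3200*sqrt(2)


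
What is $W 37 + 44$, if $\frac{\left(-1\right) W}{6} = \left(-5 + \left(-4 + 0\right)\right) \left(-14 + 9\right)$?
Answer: $-9946$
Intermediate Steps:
$W = -270$ ($W = - 6 \left(-5 + \left(-4 + 0\right)\right) \left(-14 + 9\right) = - 6 \left(-5 - 4\right) \left(-5\right) = - 6 \left(\left(-9\right) \left(-5\right)\right) = \left(-6\right) 45 = -270$)
$W 37 + 44 = \left(-270\right) 37 + 44 = -9990 + 44 = -9946$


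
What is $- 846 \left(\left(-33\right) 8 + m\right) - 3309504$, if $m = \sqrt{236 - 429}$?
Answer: $-3086160 - 846 i \sqrt{193} \approx -3.0862 \cdot 10^{6} - 11753.0 i$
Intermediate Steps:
$m = i \sqrt{193}$ ($m = \sqrt{-193} = i \sqrt{193} \approx 13.892 i$)
$- 846 \left(\left(-33\right) 8 + m\right) - 3309504 = - 846 \left(\left(-33\right) 8 + i \sqrt{193}\right) - 3309504 = - 846 \left(-264 + i \sqrt{193}\right) - 3309504 = \left(223344 - 846 i \sqrt{193}\right) - 3309504 = -3086160 - 846 i \sqrt{193}$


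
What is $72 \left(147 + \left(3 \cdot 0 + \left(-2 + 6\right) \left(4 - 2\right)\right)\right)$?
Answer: $11160$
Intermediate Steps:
$72 \left(147 + \left(3 \cdot 0 + \left(-2 + 6\right) \left(4 - 2\right)\right)\right) = 72 \left(147 + \left(0 + 4 \cdot 2\right)\right) = 72 \left(147 + \left(0 + 8\right)\right) = 72 \left(147 + 8\right) = 72 \cdot 155 = 11160$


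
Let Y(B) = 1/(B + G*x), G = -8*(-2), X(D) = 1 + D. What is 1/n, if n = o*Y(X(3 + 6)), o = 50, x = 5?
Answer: 9/5 ≈ 1.8000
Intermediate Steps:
G = 16
Y(B) = 1/(80 + B) (Y(B) = 1/(B + 16*5) = 1/(B + 80) = 1/(80 + B))
n = 5/9 (n = 50/(80 + (1 + (3 + 6))) = 50/(80 + (1 + 9)) = 50/(80 + 10) = 50/90 = 50*(1/90) = 5/9 ≈ 0.55556)
1/n = 1/(5/9) = 9/5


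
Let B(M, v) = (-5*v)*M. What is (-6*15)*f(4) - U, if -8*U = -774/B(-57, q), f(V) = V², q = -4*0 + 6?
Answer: -1094443/760 ≈ -1440.1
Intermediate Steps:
q = 6 (q = 0 + 6 = 6)
B(M, v) = -5*M*v
U = 43/760 (U = -(-387)/(4*((-5*(-57)*6))) = -(-387)/(4*1710) = -⅛*(-43/95) = 43/760 ≈ 0.056579)
(-6*15)*f(4) - U = -6*15*4² - 1*43/760 = -90*16 - 43/760 = -1440 - 43/760 = -1094443/760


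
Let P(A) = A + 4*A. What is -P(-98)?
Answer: 490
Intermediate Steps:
P(A) = 5*A
-P(-98) = -5*(-98) = -1*(-490) = 490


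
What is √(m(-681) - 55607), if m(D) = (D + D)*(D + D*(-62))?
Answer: I*√56634449 ≈ 7525.6*I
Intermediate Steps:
m(D) = -122*D² (m(D) = (2*D)*(D - 62*D) = (2*D)*(-61*D) = -122*D²)
√(m(-681) - 55607) = √(-122*(-681)² - 55607) = √(-122*463761 - 55607) = √(-56578842 - 55607) = √(-56634449) = I*√56634449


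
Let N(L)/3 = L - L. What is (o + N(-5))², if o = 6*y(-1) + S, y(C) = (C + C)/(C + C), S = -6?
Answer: 0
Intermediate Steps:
N(L) = 0 (N(L) = 3*(L - L) = 3*0 = 0)
y(C) = 1 (y(C) = (2*C)/((2*C)) = (2*C)*(1/(2*C)) = 1)
o = 0 (o = 6*1 - 6 = 6 - 6 = 0)
(o + N(-5))² = (0 + 0)² = 0² = 0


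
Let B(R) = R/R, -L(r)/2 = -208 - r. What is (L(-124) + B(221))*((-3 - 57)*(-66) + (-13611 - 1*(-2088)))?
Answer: -1278147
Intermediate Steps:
L(r) = 416 + 2*r (L(r) = -2*(-208 - r) = 416 + 2*r)
B(R) = 1
(L(-124) + B(221))*((-3 - 57)*(-66) + (-13611 - 1*(-2088))) = ((416 + 2*(-124)) + 1)*((-3 - 57)*(-66) + (-13611 - 1*(-2088))) = ((416 - 248) + 1)*(-60*(-66) + (-13611 + 2088)) = (168 + 1)*(3960 - 11523) = 169*(-7563) = -1278147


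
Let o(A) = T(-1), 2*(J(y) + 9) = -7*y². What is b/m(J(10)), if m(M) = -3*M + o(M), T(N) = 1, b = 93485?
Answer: 13355/154 ≈ 86.721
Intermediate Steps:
J(y) = -9 - 7*y²/2 (J(y) = -9 + (-7*y²)/2 = -9 - 7*y²/2)
o(A) = 1
m(M) = 1 - 3*M (m(M) = -3*M + 1 = 1 - 3*M)
b/m(J(10)) = 93485/(1 - 3*(-9 - 7/2*10²)) = 93485/(1 - 3*(-9 - 7/2*100)) = 93485/(1 - 3*(-9 - 350)) = 93485/(1 - 3*(-359)) = 93485/(1 + 1077) = 93485/1078 = 93485*(1/1078) = 13355/154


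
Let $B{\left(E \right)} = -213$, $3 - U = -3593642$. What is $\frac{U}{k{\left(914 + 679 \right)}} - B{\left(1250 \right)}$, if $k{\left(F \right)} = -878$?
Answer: $- \frac{3406631}{878} \approx -3880.0$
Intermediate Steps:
$U = 3593645$ ($U = 3 - -3593642 = 3 + 3593642 = 3593645$)
$\frac{U}{k{\left(914 + 679 \right)}} - B{\left(1250 \right)} = \frac{3593645}{-878} - -213 = 3593645 \left(- \frac{1}{878}\right) + 213 = - \frac{3593645}{878} + 213 = - \frac{3406631}{878}$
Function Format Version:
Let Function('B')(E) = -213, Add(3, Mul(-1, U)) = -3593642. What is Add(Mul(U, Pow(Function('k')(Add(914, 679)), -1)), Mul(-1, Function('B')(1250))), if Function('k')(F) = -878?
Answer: Rational(-3406631, 878) ≈ -3880.0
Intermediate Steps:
U = 3593645 (U = Add(3, Mul(-1, -3593642)) = Add(3, 3593642) = 3593645)
Add(Mul(U, Pow(Function('k')(Add(914, 679)), -1)), Mul(-1, Function('B')(1250))) = Add(Mul(3593645, Pow(-878, -1)), Mul(-1, -213)) = Add(Mul(3593645, Rational(-1, 878)), 213) = Add(Rational(-3593645, 878), 213) = Rational(-3406631, 878)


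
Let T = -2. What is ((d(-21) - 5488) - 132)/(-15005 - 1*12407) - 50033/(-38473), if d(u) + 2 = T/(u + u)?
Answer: 33343757369/22147059396 ≈ 1.5056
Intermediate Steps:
d(u) = -2 - 1/u (d(u) = -2 - 2/(u + u) = -2 - 2*1/(2*u) = -2 - 1/u)
((d(-21) - 5488) - 132)/(-15005 - 1*12407) - 50033/(-38473) = (((-2 - 1/(-21)) - 5488) - 132)/(-15005 - 1*12407) - 50033/(-38473) = (((-2 - 1*(-1/21)) - 5488) - 132)/(-15005 - 12407) - 50033*(-1/38473) = (((-2 + 1/21) - 5488) - 132)/(-27412) + 50033/38473 = ((-41/21 - 5488) - 132)*(-1/27412) + 50033/38473 = (-115289/21 - 132)*(-1/27412) + 50033/38473 = -118061/21*(-1/27412) + 50033/38473 = 118061/575652 + 50033/38473 = 33343757369/22147059396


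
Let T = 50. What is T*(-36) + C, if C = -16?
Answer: -1816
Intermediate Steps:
T*(-36) + C = 50*(-36) - 16 = -1800 - 16 = -1816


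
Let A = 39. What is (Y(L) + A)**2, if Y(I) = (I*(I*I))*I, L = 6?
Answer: 1782225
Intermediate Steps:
Y(I) = I**4 (Y(I) = (I*I**2)*I = I**3*I = I**4)
(Y(L) + A)**2 = (6**4 + 39)**2 = (1296 + 39)**2 = 1335**2 = 1782225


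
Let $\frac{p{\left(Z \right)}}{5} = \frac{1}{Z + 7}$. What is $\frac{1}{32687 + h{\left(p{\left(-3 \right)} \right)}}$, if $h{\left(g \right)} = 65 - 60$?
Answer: $\frac{1}{32692} \approx 3.0589 \cdot 10^{-5}$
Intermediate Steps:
$p{\left(Z \right)} = \frac{5}{7 + Z}$ ($p{\left(Z \right)} = \frac{5}{Z + 7} = \frac{5}{7 + Z}$)
$h{\left(g \right)} = 5$
$\frac{1}{32687 + h{\left(p{\left(-3 \right)} \right)}} = \frac{1}{32687 + 5} = \frac{1}{32692}$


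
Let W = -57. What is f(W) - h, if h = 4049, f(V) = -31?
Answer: -4080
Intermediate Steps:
f(W) - h = -31 - 1*4049 = -31 - 4049 = -4080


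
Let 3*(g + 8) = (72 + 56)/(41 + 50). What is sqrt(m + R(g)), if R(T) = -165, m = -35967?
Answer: 2*I*sqrt(9033) ≈ 190.08*I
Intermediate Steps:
g = -2056/273 (g = -8 + ((72 + 56)/(41 + 50))/3 = -8 + (128/91)/3 = -8 + (128*(1/91))/3 = -8 + (1/3)*(128/91) = -8 + 128/273 = -2056/273 ≈ -7.5311)
sqrt(m + R(g)) = sqrt(-35967 - 165) = sqrt(-36132) = 2*I*sqrt(9033)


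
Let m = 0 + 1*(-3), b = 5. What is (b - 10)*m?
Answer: 15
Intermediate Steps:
m = -3 (m = 0 - 3 = -3)
(b - 10)*m = (5 - 10)*(-3) = -5*(-3) = 15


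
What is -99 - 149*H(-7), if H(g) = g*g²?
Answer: 51008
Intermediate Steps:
H(g) = g³
-99 - 149*H(-7) = -99 - 149*(-7)³ = -99 - 149*(-343) = -99 + 51107 = 51008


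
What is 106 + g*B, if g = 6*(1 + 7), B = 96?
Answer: 4714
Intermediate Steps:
g = 48 (g = 6*8 = 48)
106 + g*B = 106 + 48*96 = 106 + 4608 = 4714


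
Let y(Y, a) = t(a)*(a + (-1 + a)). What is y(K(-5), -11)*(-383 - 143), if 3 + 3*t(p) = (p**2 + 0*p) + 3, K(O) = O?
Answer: 1463858/3 ≈ 4.8795e+5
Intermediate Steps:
t(p) = p**2/3 (t(p) = -1 + ((p**2 + 0*p) + 3)/3 = -1 + ((p**2 + 0) + 3)/3 = -1 + (p**2 + 3)/3 = -1 + (3 + p**2)/3 = -1 + (1 + p**2/3) = p**2/3)
y(Y, a) = a**2*(-1 + 2*a)/3 (y(Y, a) = (a**2/3)*(a + (-1 + a)) = (a**2/3)*(-1 + 2*a) = a**2*(-1 + 2*a)/3)
y(K(-5), -11)*(-383 - 143) = ((1/3)*(-11)**2*(-1 + 2*(-11)))*(-383 - 143) = ((1/3)*121*(-1 - 22))*(-526) = ((1/3)*121*(-23))*(-526) = -2783/3*(-526) = 1463858/3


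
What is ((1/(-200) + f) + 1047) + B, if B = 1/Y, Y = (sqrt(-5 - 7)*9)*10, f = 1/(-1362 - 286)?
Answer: 43136169/41200 - I*sqrt(3)/540 ≈ 1047.0 - 0.0032075*I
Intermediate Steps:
f = -1/1648 (f = 1/(-1648) = -1/1648 ≈ -0.00060680)
Y = 180*I*sqrt(3) (Y = (sqrt(-12)*9)*10 = ((2*I*sqrt(3))*9)*10 = (18*I*sqrt(3))*10 = 180*I*sqrt(3) ≈ 311.77*I)
B = -I*sqrt(3)/540 (B = 1/(180*I*sqrt(3)) = -I*sqrt(3)/540 ≈ -0.0032075*I)
((1/(-200) + f) + 1047) + B = ((1/(-200) - 1/1648) + 1047) - I*sqrt(3)/540 = ((-1/200 - 1/1648) + 1047) - I*sqrt(3)/540 = (-231/41200 + 1047) - I*sqrt(3)/540 = 43136169/41200 - I*sqrt(3)/540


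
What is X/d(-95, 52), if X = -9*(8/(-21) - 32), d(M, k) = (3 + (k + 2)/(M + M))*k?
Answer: 8075/3913 ≈ 2.0636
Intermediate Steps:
d(M, k) = k*(3 + (2 + k)/(2*M)) (d(M, k) = (3 + (2 + k)/((2*M)))*k = (3 + (2 + k)*(1/(2*M)))*k = (3 + (2 + k)/(2*M))*k = k*(3 + (2 + k)/(2*M)))
X = 2040/7 (X = -9*(8*(-1/21) - 32) = -9*(-8/21 - 32) = -9*(-680/21) = 2040/7 ≈ 291.43)
X/d(-95, 52) = 2040/(7*(((½)*52*(2 + 52 + 6*(-95))/(-95)))) = 2040/(7*(((½)*52*(-1/95)*(2 + 52 - 570)))) = 2040/(7*(((½)*52*(-1/95)*(-516)))) = 2040/(7*(13416/95)) = (2040/7)*(95/13416) = 8075/3913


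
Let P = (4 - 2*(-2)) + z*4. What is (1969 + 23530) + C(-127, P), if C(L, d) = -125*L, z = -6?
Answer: 41374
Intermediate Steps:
P = -16 (P = (4 - 2*(-2)) - 6*4 = (4 + 4) - 24 = 8 - 24 = -16)
(1969 + 23530) + C(-127, P) = (1969 + 23530) - 125*(-127) = 25499 + 15875 = 41374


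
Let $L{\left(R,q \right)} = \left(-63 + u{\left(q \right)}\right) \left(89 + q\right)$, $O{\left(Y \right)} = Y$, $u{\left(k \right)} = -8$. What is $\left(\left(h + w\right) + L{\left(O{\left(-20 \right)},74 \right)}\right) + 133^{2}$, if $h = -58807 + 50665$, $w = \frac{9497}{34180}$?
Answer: $- \frac{69239183}{34180} \approx -2025.7$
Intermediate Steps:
$w = \frac{9497}{34180}$ ($w = 9497 \cdot \frac{1}{34180} = \frac{9497}{34180} \approx 0.27785$)
$L{\left(R,q \right)} = -6319 - 71 q$ ($L{\left(R,q \right)} = \left(-63 - 8\right) \left(89 + q\right) = - 71 \left(89 + q\right) = -6319 - 71 q$)
$h = -8142$
$\left(\left(h + w\right) + L{\left(O{\left(-20 \right)},74 \right)}\right) + 133^{2} = \left(\left(-8142 + \frac{9497}{34180}\right) - 11573\right) + 133^{2} = \left(- \frac{278284063}{34180} - 11573\right) + 17689 = - \frac{673849203}{34180} + 17689 = - \frac{69239183}{34180}$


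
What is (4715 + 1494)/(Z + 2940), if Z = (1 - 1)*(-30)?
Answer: 887/420 ≈ 2.1119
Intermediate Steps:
Z = 0 (Z = 0*(-30) = 0)
(4715 + 1494)/(Z + 2940) = (4715 + 1494)/(0 + 2940) = 6209/2940 = 6209*(1/2940) = 887/420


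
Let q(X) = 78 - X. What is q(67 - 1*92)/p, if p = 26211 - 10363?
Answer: 103/15848 ≈ 0.0064992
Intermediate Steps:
p = 15848
q(67 - 1*92)/p = (78 - (67 - 1*92))/15848 = (78 - (67 - 92))*(1/15848) = (78 - 1*(-25))*(1/15848) = (78 + 25)*(1/15848) = 103*(1/15848) = 103/15848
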